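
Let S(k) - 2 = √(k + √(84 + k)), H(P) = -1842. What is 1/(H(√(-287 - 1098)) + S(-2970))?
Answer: -1/(1840 - √(-2970 + I*√2886)) ≈ -0.00054315 - 1.6092e-5*I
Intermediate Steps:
S(k) = 2 + √(k + √(84 + k))
1/(H(√(-287 - 1098)) + S(-2970)) = 1/(-1842 + (2 + √(-2970 + √(84 - 2970)))) = 1/(-1842 + (2 + √(-2970 + √(-2886)))) = 1/(-1842 + (2 + √(-2970 + I*√2886))) = 1/(-1840 + √(-2970 + I*√2886))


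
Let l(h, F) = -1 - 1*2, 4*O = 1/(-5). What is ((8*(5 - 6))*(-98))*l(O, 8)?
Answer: -2352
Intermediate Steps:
O = -1/20 (O = (1/4)/(-5) = (1/4)*(-1/5) = -1/20 ≈ -0.050000)
l(h, F) = -3 (l(h, F) = -1 - 2 = -3)
((8*(5 - 6))*(-98))*l(O, 8) = ((8*(5 - 6))*(-98))*(-3) = ((8*(-1))*(-98))*(-3) = -8*(-98)*(-3) = 784*(-3) = -2352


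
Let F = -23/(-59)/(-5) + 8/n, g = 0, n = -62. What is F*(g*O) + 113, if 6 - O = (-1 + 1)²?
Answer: 113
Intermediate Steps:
O = 6 (O = 6 - (-1 + 1)² = 6 - 1*0² = 6 - 1*0 = 6 + 0 = 6)
F = -1893/9145 (F = -23/(-59)/(-5) + 8/(-62) = -23*(-1/59)*(-⅕) + 8*(-1/62) = (23/59)*(-⅕) - 4/31 = -23/295 - 4/31 = -1893/9145 ≈ -0.20700)
F*(g*O) + 113 = -0*6 + 113 = -1893/9145*0 + 113 = 0 + 113 = 113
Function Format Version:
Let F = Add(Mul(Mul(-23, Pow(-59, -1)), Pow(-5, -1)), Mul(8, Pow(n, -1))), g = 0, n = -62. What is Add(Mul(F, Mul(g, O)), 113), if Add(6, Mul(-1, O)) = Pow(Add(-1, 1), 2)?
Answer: 113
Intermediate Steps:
O = 6 (O = Add(6, Mul(-1, Pow(Add(-1, 1), 2))) = Add(6, Mul(-1, Pow(0, 2))) = Add(6, Mul(-1, 0)) = Add(6, 0) = 6)
F = Rational(-1893, 9145) (F = Add(Mul(Mul(-23, Pow(-59, -1)), Pow(-5, -1)), Mul(8, Pow(-62, -1))) = Add(Mul(Mul(-23, Rational(-1, 59)), Rational(-1, 5)), Mul(8, Rational(-1, 62))) = Add(Mul(Rational(23, 59), Rational(-1, 5)), Rational(-4, 31)) = Add(Rational(-23, 295), Rational(-4, 31)) = Rational(-1893, 9145) ≈ -0.20700)
Add(Mul(F, Mul(g, O)), 113) = Add(Mul(Rational(-1893, 9145), Mul(0, 6)), 113) = Add(Mul(Rational(-1893, 9145), 0), 113) = Add(0, 113) = 113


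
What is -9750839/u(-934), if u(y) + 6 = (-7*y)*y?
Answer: 9750839/6106498 ≈ 1.5968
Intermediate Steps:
u(y) = -6 - 7*y² (u(y) = -6 + (-7*y)*y = -6 - 7*y²)
-9750839/u(-934) = -9750839/(-6 - 7*(-934)²) = -9750839/(-6 - 7*872356) = -9750839/(-6 - 6106492) = -9750839/(-6106498) = -9750839*(-1/6106498) = 9750839/6106498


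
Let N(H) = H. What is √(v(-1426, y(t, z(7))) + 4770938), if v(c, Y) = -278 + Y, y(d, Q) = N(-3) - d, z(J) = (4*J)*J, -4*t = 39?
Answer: √19082667/2 ≈ 2184.2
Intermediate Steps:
t = -39/4 (t = -¼*39 = -39/4 ≈ -9.7500)
z(J) = 4*J²
y(d, Q) = -3 - d
√(v(-1426, y(t, z(7))) + 4770938) = √((-278 + (-3 - 1*(-39/4))) + 4770938) = √((-278 + (-3 + 39/4)) + 4770938) = √((-278 + 27/4) + 4770938) = √(-1085/4 + 4770938) = √(19082667/4) = √19082667/2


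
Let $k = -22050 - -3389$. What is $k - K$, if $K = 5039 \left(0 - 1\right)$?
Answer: $-13622$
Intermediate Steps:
$k = -18661$ ($k = -22050 + 3389 = -18661$)
$K = -5039$ ($K = 5039 \left(0 - 1\right) = 5039 \left(-1\right) = -5039$)
$k - K = -18661 - -5039 = -18661 + 5039 = -13622$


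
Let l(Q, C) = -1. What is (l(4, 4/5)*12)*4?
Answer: -48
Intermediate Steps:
(l(4, 4/5)*12)*4 = -1*12*4 = -12*4 = -48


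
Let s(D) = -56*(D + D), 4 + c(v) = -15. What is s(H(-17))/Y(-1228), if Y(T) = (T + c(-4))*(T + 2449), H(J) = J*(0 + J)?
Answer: 32368/1522587 ≈ 0.021259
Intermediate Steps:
H(J) = J² (H(J) = J*J = J²)
c(v) = -19 (c(v) = -4 - 15 = -19)
Y(T) = (-19 + T)*(2449 + T) (Y(T) = (T - 19)*(T + 2449) = (-19 + T)*(2449 + T))
s(D) = -112*D
s(H(-17))/Y(-1228) = (-112*(-17)²)/(-46531 + (-1228)² + 2430*(-1228)) = (-112*289)/(-46531 + 1507984 - 2984040) = -32368/(-1522587) = -32368*(-1/1522587) = 32368/1522587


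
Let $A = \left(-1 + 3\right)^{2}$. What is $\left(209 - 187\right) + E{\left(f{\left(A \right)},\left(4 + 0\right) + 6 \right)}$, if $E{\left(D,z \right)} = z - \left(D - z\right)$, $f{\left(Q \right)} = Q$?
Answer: $38$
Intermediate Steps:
$A = 4$ ($A = 2^{2} = 4$)
$E{\left(D,z \right)} = - D + 2 z$ ($E{\left(D,z \right)} = z - \left(D - z\right) = - D + 2 z$)
$\left(209 - 187\right) + E{\left(f{\left(A \right)},\left(4 + 0\right) + 6 \right)} = \left(209 - 187\right) + \left(\left(-1\right) 4 + 2 \left(\left(4 + 0\right) + 6\right)\right) = 22 - \left(4 - 2 \left(4 + 6\right)\right) = 22 + \left(-4 + 2 \cdot 10\right) = 22 + \left(-4 + 20\right) = 22 + 16 = 38$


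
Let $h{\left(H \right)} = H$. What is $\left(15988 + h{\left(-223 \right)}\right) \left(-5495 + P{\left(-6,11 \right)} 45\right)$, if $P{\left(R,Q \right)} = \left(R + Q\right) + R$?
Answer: $-87338100$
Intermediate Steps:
$P{\left(R,Q \right)} = Q + 2 R$ ($P{\left(R,Q \right)} = \left(Q + R\right) + R = Q + 2 R$)
$\left(15988 + h{\left(-223 \right)}\right) \left(-5495 + P{\left(-6,11 \right)} 45\right) = \left(15988 - 223\right) \left(-5495 + \left(11 + 2 \left(-6\right)\right) 45\right) = 15765 \left(-5495 + \left(11 - 12\right) 45\right) = 15765 \left(-5495 - 45\right) = 15765 \left(-5540\right) = -87338100$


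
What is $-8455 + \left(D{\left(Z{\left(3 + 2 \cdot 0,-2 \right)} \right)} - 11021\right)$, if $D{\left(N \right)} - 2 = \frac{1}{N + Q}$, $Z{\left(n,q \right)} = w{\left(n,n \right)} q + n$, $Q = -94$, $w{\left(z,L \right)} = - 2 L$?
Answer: $- \frac{1538447}{79} \approx -19474.0$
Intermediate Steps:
$Z{\left(n,q \right)} = n - 2 n q$ ($Z{\left(n,q \right)} = - 2 n q + n = n - 2 n q$)
$D{\left(N \right)} = 2 + \frac{1}{-94 + N}$ ($D{\left(N \right)} = 2 + \frac{1}{N - 94} = 2 + \frac{1}{-94 + N}$)
$-8455 + \left(D{\left(Z{\left(3 + 2 \cdot 0,-2 \right)} \right)} - 11021\right) = -8455 - \left(11021 - \frac{-187 + 2 \left(3 + 2 \cdot 0\right) \left(1 - -4\right)}{-94 + \left(3 + 2 \cdot 0\right) \left(1 - -4\right)}\right) = -8455 - \left(11021 - \frac{-187 + 2 \left(3 + 0\right) \left(1 + 4\right)}{-94 + \left(3 + 0\right) \left(1 + 4\right)}\right) = -8455 - \left(11021 - \frac{-187 + 2 \cdot 3 \cdot 5}{-94 + 3 \cdot 5}\right) = -8455 - \left(11021 - \frac{-187 + 2 \cdot 15}{-94 + 15}\right) = -8455 - \left(11021 - \frac{-187 + 30}{-79}\right) = -8455 - \frac{870502}{79} = - \frac{1538447}{79}$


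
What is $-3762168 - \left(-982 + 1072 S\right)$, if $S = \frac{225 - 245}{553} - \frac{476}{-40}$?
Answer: $- \frac{10434844642}{2765} \approx -3.7739 \cdot 10^{6}$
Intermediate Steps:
$S = \frac{65607}{5530}$ ($S = \left(225 - 245\right) \frac{1}{553} - - \frac{119}{10} = \left(-20\right) \frac{1}{553} + \frac{119}{10} = - \frac{20}{553} + \frac{119}{10} = \frac{65607}{5530} \approx 11.864$)
$-3762168 - \left(-982 + 1072 S\right) = -3762168 + \left(982 - \frac{35165352}{2765}\right) = -3762168 - \frac{32450122}{2765} = - \frac{10434844642}{2765}$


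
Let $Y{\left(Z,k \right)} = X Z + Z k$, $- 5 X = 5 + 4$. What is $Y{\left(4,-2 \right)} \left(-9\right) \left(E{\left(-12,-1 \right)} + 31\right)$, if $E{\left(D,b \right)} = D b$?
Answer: $\frac{29412}{5} \approx 5882.4$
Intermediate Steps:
$X = - \frac{9}{5}$ ($X = - \frac{5 + 4}{5} = \left(- \frac{1}{5}\right) 9 = - \frac{9}{5} \approx -1.8$)
$Y{\left(Z,k \right)} = - \frac{9 Z}{5} + Z k$
$Y{\left(4,-2 \right)} \left(-9\right) \left(E{\left(-12,-1 \right)} + 31\right) = \frac{1}{5} \cdot 4 \left(-9 + 5 \left(-2\right)\right) \left(-9\right) \left(\left(-12\right) \left(-1\right) + 31\right) = \frac{1}{5} \cdot 4 \left(-9 - 10\right) \left(-9\right) \left(12 + 31\right) = \frac{1}{5} \cdot 4 \left(-19\right) \left(-9\right) 43 = \left(- \frac{76}{5}\right) \left(-9\right) 43 = \frac{684}{5} \cdot 43 = \frac{29412}{5}$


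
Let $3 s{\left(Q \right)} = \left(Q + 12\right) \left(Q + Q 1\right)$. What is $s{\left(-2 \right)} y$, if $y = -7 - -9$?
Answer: $- \frac{80}{3} \approx -26.667$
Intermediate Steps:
$s{\left(Q \right)} = \frac{2 Q \left(12 + Q\right)}{3}$ ($s{\left(Q \right)} = \frac{\left(Q + 12\right) \left(Q + Q 1\right)}{3} = \frac{\left(12 + Q\right) \left(Q + Q\right)}{3} = \frac{\left(12 + Q\right) 2 Q}{3} = \frac{2 Q \left(12 + Q\right)}{3}$)
$y = 2$ ($y = -7 + 9 = 2$)
$s{\left(-2 \right)} y = \frac{2}{3} \left(-2\right) \left(12 - 2\right) 2 = \frac{2}{3} \left(-2\right) 10 \cdot 2 = \left(- \frac{40}{3}\right) 2 = - \frac{80}{3}$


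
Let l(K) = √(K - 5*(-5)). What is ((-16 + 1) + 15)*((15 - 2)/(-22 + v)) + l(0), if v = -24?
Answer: 5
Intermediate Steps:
l(K) = √(25 + K) (l(K) = √(K + 25) = √(25 + K))
((-16 + 1) + 15)*((15 - 2)/(-22 + v)) + l(0) = ((-16 + 1) + 15)*((15 - 2)/(-22 - 24)) + √(25 + 0) = (-15 + 15)*(13/(-46)) + √25 = 0*(13*(-1/46)) + 5 = 0*(-13/46) + 5 = 0 + 5 = 5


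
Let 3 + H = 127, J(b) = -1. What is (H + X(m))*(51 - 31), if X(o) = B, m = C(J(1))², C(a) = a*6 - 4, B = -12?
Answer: 2240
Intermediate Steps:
C(a) = -4 + 6*a (C(a) = 6*a - 4 = -4 + 6*a)
H = 124 (H = -3 + 127 = 124)
m = 100 (m = (-4 + 6*(-1))² = (-4 - 6)² = (-10)² = 100)
X(o) = -12
(H + X(m))*(51 - 31) = (124 - 12)*(51 - 31) = 112*20 = 2240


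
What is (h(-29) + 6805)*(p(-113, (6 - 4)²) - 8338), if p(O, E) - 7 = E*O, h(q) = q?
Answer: -59513608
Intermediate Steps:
p(O, E) = 7 + E*O
(h(-29) + 6805)*(p(-113, (6 - 4)²) - 8338) = (-29 + 6805)*((7 + (6 - 4)²*(-113)) - 8338) = 6776*((7 + 2²*(-113)) - 8338) = 6776*((7 + 4*(-113)) - 8338) = 6776*((7 - 452) - 8338) = 6776*(-445 - 8338) = 6776*(-8783) = -59513608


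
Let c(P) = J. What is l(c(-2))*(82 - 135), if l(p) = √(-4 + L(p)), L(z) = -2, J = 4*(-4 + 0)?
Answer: -53*I*√6 ≈ -129.82*I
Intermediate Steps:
J = -16 (J = 4*(-4) = -16)
c(P) = -16
l(p) = I*√6 (l(p) = √(-4 - 2) = √(-6) = I*√6)
l(c(-2))*(82 - 135) = (I*√6)*(82 - 135) = (I*√6)*(-53) = -53*I*√6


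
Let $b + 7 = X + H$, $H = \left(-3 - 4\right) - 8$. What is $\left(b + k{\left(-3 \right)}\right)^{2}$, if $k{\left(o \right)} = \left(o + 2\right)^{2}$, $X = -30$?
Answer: $2601$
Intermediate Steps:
$H = -15$ ($H = -7 - 8 = -15$)
$k{\left(o \right)} = \left(2 + o\right)^{2}$
$b = -52$ ($b = -7 - 45 = -52$)
$\left(b + k{\left(-3 \right)}\right)^{2} = \left(-52 + \left(2 - 3\right)^{2}\right)^{2} = \left(-52 + \left(-1\right)^{2}\right)^{2} = \left(-52 + 1\right)^{2} = \left(-51\right)^{2} = 2601$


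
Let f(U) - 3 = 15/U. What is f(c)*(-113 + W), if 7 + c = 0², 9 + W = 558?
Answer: 2616/7 ≈ 373.71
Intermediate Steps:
W = 549 (W = -9 + 558 = 549)
c = -7 (c = -7 + 0² = -7 + 0 = -7)
f(U) = 3 + 15/U
f(c)*(-113 + W) = (3 + 15/(-7))*(-113 + 549) = (3 + 15*(-⅐))*436 = (3 - 15/7)*436 = (6/7)*436 = 2616/7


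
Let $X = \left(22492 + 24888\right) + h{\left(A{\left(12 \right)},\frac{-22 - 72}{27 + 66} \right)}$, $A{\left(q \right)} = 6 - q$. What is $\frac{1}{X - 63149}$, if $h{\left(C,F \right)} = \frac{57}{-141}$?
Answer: $- \frac{47}{741162} \approx -6.3414 \cdot 10^{-5}$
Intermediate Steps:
$h{\left(C,F \right)} = - \frac{19}{47}$ ($h{\left(C,F \right)} = 57 \left(- \frac{1}{141}\right) = - \frac{19}{47}$)
$X = \frac{2226841}{47}$ ($X = \left(22492 + 24888\right) - \frac{19}{47} = 47380 - \frac{19}{47} = \frac{2226841}{47} \approx 47380.0$)
$\frac{1}{X - 63149} = \frac{1}{\frac{2226841}{47} - 63149} = \frac{1}{- \frac{741162}{47}} = - \frac{47}{741162}$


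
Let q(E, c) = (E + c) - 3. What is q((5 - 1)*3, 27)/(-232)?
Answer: -9/58 ≈ -0.15517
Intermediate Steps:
q(E, c) = -3 + E + c
q((5 - 1)*3, 27)/(-232) = (-3 + (5 - 1)*3 + 27)/(-232) = (-3 + 4*3 + 27)*(-1/232) = (-3 + 12 + 27)*(-1/232) = 36*(-1/232) = -9/58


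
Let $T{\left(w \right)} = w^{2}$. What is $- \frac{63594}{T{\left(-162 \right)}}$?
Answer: $- \frac{3533}{1458} \approx -2.4232$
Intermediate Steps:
$- \frac{63594}{T{\left(-162 \right)}} = - \frac{63594}{\left(-162\right)^{2}} = - \frac{63594}{26244} = \left(-63594\right) \frac{1}{26244} = - \frac{3533}{1458}$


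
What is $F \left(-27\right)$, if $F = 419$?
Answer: $-11313$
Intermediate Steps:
$F \left(-27\right) = 419 \left(-27\right) = -11313$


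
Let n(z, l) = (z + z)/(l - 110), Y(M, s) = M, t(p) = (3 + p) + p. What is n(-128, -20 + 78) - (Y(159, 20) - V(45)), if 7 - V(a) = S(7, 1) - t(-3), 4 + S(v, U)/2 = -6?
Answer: -1691/13 ≈ -130.08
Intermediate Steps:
t(p) = 3 + 2*p
S(v, U) = -20 (S(v, U) = -8 + 2*(-6) = -8 - 12 = -20)
n(z, l) = 2*z/(-110 + l) (n(z, l) = (2*z)/(-110 + l) = 2*z/(-110 + l))
V(a) = 24 (V(a) = 7 - (-20 - (3 + 2*(-3))) = 7 - (-20 - (3 - 6)) = 7 - (-20 - 1*(-3)) = 7 - (-20 + 3) = 7 - 1*(-17) = 7 + 17 = 24)
n(-128, -20 + 78) - (Y(159, 20) - V(45)) = 2*(-128)/(-110 + (-20 + 78)) - (159 - 1*24) = 2*(-128)/(-110 + 58) - (159 - 24) = 2*(-128)/(-52) - 1*135 = 2*(-128)*(-1/52) - 135 = 64/13 - 135 = -1691/13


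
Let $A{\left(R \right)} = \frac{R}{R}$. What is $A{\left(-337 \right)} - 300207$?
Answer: $-300206$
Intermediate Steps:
$A{\left(R \right)} = 1$
$A{\left(-337 \right)} - 300207 = 1 - 300207 = -300206$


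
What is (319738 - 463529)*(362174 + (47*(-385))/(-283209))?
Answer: -14748780112901651/283209 ≈ -5.2077e+10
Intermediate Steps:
(319738 - 463529)*(362174 + (47*(-385))/(-283209)) = -143791*(362174 - 18095*(-1/283209)) = -143791*(362174 + 18095/283209) = -143791*102570954461/283209 = -14748780112901651/283209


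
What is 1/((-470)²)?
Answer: 1/220900 ≈ 4.5269e-6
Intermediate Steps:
1/((-470)²) = 1/220900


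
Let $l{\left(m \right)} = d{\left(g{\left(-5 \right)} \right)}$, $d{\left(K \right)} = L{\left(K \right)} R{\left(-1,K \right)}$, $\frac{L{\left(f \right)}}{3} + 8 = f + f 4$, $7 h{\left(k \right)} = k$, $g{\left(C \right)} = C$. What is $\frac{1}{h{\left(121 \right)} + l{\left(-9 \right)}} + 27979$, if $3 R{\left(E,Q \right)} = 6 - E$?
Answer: $\frac{41856577}{1496} \approx 27979.0$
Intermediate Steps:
$h{\left(k \right)} = \frac{k}{7}$
$R{\left(E,Q \right)} = 2 - \frac{E}{3}$ ($R{\left(E,Q \right)} = \frac{6 - E}{3} = 2 - \frac{E}{3}$)
$L{\left(f \right)} = -24 + 15 f$ ($L{\left(f \right)} = -24 + 3 \left(f + f 4\right) = -24 + 3 \left(f + 4 f\right) = -24 + 3 \cdot 5 f = -24 + 15 f$)
$d{\left(K \right)} = -56 + 35 K$ ($d{\left(K \right)} = \left(-24 + 15 K\right) \left(2 - - \frac{1}{3}\right) = \left(-24 + 15 K\right) \left(2 + \frac{1}{3}\right) = \left(-24 + 15 K\right) \frac{7}{3} = -56 + 35 K$)
$l{\left(m \right)} = -231$ ($l{\left(m \right)} = -56 + 35 \left(-5\right) = -56 - 175 = -231$)
$\frac{1}{h{\left(121 \right)} + l{\left(-9 \right)}} + 27979 = \frac{1}{\frac{1}{7} \cdot 121 - 231} + 27979 = \frac{1}{\frac{121}{7} - 231} + 27979 = \frac{1}{- \frac{1496}{7}} + 27979 = - \frac{7}{1496} + 27979 = \frac{41856577}{1496}$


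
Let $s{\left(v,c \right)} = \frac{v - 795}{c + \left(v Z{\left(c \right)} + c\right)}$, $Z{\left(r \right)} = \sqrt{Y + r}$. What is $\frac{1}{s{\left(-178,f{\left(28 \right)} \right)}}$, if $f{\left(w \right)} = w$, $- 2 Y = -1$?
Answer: $- \frac{8}{139} + \frac{89 \sqrt{114}}{973} \approx 0.91908$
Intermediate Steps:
$Y = \frac{1}{2}$ ($Y = \left(- \frac{1}{2}\right) \left(-1\right) = \frac{1}{2} \approx 0.5$)
$Z{\left(r \right)} = \sqrt{\frac{1}{2} + r}$
$s{\left(v,c \right)} = \frac{-795 + v}{2 c + \frac{v \sqrt{2 + 4 c}}{2}}$ ($s{\left(v,c \right)} = \frac{v - 795}{c + \left(v \frac{\sqrt{2 + 4 c}}{2} + c\right)} = \frac{-795 + v}{c + \left(\frac{v \sqrt{2 + 4 c}}{2} + c\right)} = \frac{-795 + v}{c + \left(c + \frac{v \sqrt{2 + 4 c}}{2}\right)} = \frac{-795 + v}{2 c + \frac{v \sqrt{2 + 4 c}}{2}}$)
$\frac{1}{s{\left(-178,f{\left(28 \right)} \right)}} = \frac{1}{2 \frac{1}{4 \cdot 28 - 178 \sqrt{2} \sqrt{1 + 2 \cdot 28}} \left(-795 - 178\right)} = \frac{1}{2 \frac{1}{112 - 178 \sqrt{2} \sqrt{1 + 56}} \left(-973\right)} = \frac{1}{2 \frac{1}{112 - 178 \sqrt{2} \sqrt{57}} \left(-973\right)} = \frac{1}{2 \frac{1}{112 - 178 \sqrt{114}} \left(-973\right)} = \frac{1}{\left(-1946\right) \frac{1}{112 - 178 \sqrt{114}}} = - \frac{8}{139} + \frac{89 \sqrt{114}}{973}$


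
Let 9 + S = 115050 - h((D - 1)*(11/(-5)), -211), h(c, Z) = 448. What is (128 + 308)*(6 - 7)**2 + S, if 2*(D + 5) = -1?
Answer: 115029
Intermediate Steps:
D = -11/2 (D = -5 + (1/2)*(-1) = -5 - 1/2 = -11/2 ≈ -5.5000)
S = 114593 (S = -9 + (115050 - 1*448) = -9 + (115050 - 448) = -9 + 114602 = 114593)
(128 + 308)*(6 - 7)**2 + S = (128 + 308)*(6 - 7)**2 + 114593 = 436*(-1)**2 + 114593 = 436*1 + 114593 = 436 + 114593 = 115029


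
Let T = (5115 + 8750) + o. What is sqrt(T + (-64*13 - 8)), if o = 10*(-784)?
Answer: sqrt(5185) ≈ 72.007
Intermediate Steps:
o = -7840
T = 6025 (T = (5115 + 8750) - 7840 = 13865 - 7840 = 6025)
sqrt(T + (-64*13 - 8)) = sqrt(6025 + (-64*13 - 8)) = sqrt(6025 + (-832 - 8)) = sqrt(6025 - 840) = sqrt(5185)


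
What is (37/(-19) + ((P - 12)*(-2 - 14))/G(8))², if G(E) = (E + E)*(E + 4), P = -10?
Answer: 169/12996 ≈ 0.013004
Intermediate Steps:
G(E) = 2*E*(4 + E) (G(E) = (2*E)*(4 + E) = 2*E*(4 + E))
(37/(-19) + ((P - 12)*(-2 - 14))/G(8))² = (37/(-19) + ((-10 - 12)*(-2 - 14))/((2*8*(4 + 8))))² = (37*(-1/19) + (-22*(-16))/((2*8*12)))² = (-37/19 + 352/192)² = (-37/19 + 352*(1/192))² = (-37/19 + 11/6)² = (-13/114)² = 169/12996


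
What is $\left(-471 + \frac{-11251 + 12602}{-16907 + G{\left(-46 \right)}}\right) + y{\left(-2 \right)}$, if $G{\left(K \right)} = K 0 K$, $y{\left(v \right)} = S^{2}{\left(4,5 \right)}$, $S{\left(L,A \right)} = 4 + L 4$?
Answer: $- \frac{1201748}{16907} \approx -71.08$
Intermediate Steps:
$S{\left(L,A \right)} = 4 + 4 L$
$y{\left(v \right)} = 400$ ($y{\left(v \right)} = \left(4 + 4 \cdot 4\right)^{2} = \left(4 + 16\right)^{2} = 20^{2} = 400$)
$G{\left(K \right)} = 0$ ($G{\left(K \right)} = 0 K = 0$)
$\left(-471 + \frac{-11251 + 12602}{-16907 + G{\left(-46 \right)}}\right) + y{\left(-2 \right)} = \left(-471 + \frac{-11251 + 12602}{-16907 + 0}\right) + 400 = \left(-471 + \frac{1351}{-16907}\right) + 400 = \left(-471 + 1351 \left(- \frac{1}{16907}\right)\right) + 400 = \left(-471 - \frac{1351}{16907}\right) + 400 = - \frac{7964548}{16907} + 400 = - \frac{1201748}{16907}$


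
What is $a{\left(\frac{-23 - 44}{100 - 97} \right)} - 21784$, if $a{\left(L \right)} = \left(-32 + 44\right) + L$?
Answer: $- \frac{65383}{3} \approx -21794.0$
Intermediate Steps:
$a{\left(L \right)} = 12 + L$
$a{\left(\frac{-23 - 44}{100 - 97} \right)} - 21784 = \left(12 + \frac{-23 - 44}{100 - 97}\right) - 21784 = \left(12 - \frac{67}{3}\right) - 21784 = - \frac{31}{3} - 21784 = - \frac{65383}{3}$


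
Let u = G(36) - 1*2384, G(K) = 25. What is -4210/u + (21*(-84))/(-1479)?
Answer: 3462622/1162987 ≈ 2.9774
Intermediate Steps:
u = -2359 (u = 25 - 1*2384 = 25 - 2384 = -2359)
-4210/u + (21*(-84))/(-1479) = -4210/(-2359) + (21*(-84))/(-1479) = -4210*(-1/2359) - 1764*(-1/1479) = 4210/2359 + 588/493 = 3462622/1162987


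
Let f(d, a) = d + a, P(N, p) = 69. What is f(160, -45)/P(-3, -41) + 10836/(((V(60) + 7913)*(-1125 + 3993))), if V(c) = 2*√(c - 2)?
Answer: 24948921344/14965065543 - 602*√58/4988355181 ≈ 1.6671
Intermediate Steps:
V(c) = 2*√(-2 + c)
f(d, a) = a + d
f(160, -45)/P(-3, -41) + 10836/(((V(60) + 7913)*(-1125 + 3993))) = (-45 + 160)/69 + 10836/(((2*√(-2 + 60) + 7913)*(-1125 + 3993))) = 115*(1/69) + 10836/(((2*√58 + 7913)*2868)) = 5/3 + 10836/(((7913 + 2*√58)*2868)) = 5/3 + 10836/(22694484 + 5736*√58)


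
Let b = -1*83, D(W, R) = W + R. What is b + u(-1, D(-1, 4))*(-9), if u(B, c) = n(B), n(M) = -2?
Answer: -65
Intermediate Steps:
D(W, R) = R + W
u(B, c) = -2
b = -83
b + u(-1, D(-1, 4))*(-9) = -83 - 2*(-9) = -83 + 18 = -65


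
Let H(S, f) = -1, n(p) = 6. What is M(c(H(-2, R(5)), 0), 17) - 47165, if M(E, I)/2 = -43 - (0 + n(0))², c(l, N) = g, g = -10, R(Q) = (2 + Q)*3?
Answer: -47323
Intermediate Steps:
R(Q) = 6 + 3*Q
c(l, N) = -10
M(E, I) = -158 (M(E, I) = 2*(-43 - (0 + 6)²) = 2*(-43 - 1*6²) = 2*(-43 - 1*36) = 2*(-43 - 36) = 2*(-79) = -158)
M(c(H(-2, R(5)), 0), 17) - 47165 = -158 - 47165 = -47323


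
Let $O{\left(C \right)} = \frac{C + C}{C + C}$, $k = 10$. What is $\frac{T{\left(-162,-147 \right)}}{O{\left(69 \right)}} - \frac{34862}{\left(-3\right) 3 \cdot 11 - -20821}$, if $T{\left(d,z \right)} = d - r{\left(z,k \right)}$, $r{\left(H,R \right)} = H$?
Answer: $- \frac{172846}{10361} \approx -16.682$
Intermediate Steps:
$T{\left(d,z \right)} = d - z$
$O{\left(C \right)} = 1$ ($O{\left(C \right)} = \frac{2 C}{2 C} = 2 C \frac{1}{2 C} = 1$)
$\frac{T{\left(-162,-147 \right)}}{O{\left(69 \right)}} - \frac{34862}{\left(-3\right) 3 \cdot 11 - -20821} = \frac{-162 - -147}{1} - \frac{34862}{\left(-3\right) 3 \cdot 11 - -20821} = \left(-162 + 147\right) 1 - \frac{34862}{\left(-9\right) 11 + 20821} = \left(-15\right) 1 - \frac{34862}{-99 + 20821} = -15 - \frac{34862}{20722} = -15 - \frac{17431}{10361} = - \frac{172846}{10361}$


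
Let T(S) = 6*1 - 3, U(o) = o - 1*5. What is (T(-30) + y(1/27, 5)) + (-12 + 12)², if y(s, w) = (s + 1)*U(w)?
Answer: 3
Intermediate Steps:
U(o) = -5 + o (U(o) = o - 5 = -5 + o)
T(S) = 3 (T(S) = 6 - 3 = 3)
y(s, w) = (1 + s)*(-5 + w) (y(s, w) = (s + 1)*(-5 + w) = (1 + s)*(-5 + w))
(T(-30) + y(1/27, 5)) + (-12 + 12)² = (3 + (1 + 1/27)*(-5 + 5)) + (-12 + 12)² = (3 + (1 + 1/27)*0) + 0² = (3 + (28/27)*0) + 0 = (3 + 0) + 0 = 3 + 0 = 3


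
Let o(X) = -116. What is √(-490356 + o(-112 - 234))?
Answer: 2*I*√122618 ≈ 700.34*I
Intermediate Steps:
√(-490356 + o(-112 - 234)) = √(-490356 - 116) = √(-490472) = 2*I*√122618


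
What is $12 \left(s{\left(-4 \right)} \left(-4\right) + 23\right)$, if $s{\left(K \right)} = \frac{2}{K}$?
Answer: $300$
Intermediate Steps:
$12 \left(s{\left(-4 \right)} \left(-4\right) + 23\right) = 12 \left(\frac{2}{-4} \left(-4\right) + 23\right) = 12 \left(2 \left(- \frac{1}{4}\right) \left(-4\right) + 23\right) = 12 \left(\left(- \frac{1}{2}\right) \left(-4\right) + 23\right) = 12 \left(2 + 23\right) = 12 \cdot 25 = 300$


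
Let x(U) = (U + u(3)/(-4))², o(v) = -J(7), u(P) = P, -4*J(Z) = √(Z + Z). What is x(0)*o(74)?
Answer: 9*√14/64 ≈ 0.52617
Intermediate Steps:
J(Z) = -√2*√Z/4 (J(Z) = -√(Z + Z)/4 = -√2*√Z/4)
o(v) = √14/4 (o(v) = -(-1)*√2*√7/4 = -(-1)*√14/4 = √14/4)
x(U) = (-¾ + U)² (x(U) = (U + 3/(-4))² = (U + 3*(-¼))² = (U - ¾)² = (-¾ + U)²)
x(0)*o(74) = ((-3 + 4*0)²/16)*(√14/4) = ((-3 + 0)²/16)*(√14/4) = ((1/16)*(-3)²)*(√14/4) = ((1/16)*9)*(√14/4) = 9*(√14/4)/16 = 9*√14/64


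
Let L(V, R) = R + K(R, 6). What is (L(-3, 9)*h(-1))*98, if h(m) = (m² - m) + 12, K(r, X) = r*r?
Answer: 123480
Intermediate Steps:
K(r, X) = r²
h(m) = 12 + m² - m
L(V, R) = R + R²
(L(-3, 9)*h(-1))*98 = ((9*(1 + 9))*(12 + (-1)² - 1*(-1)))*98 = ((9*10)*(12 + 1 + 1))*98 = (90*14)*98 = 1260*98 = 123480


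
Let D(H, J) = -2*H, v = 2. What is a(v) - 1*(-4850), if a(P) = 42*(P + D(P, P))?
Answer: 4766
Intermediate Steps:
a(P) = -42*P (a(P) = 42*(P - 2*P) = 42*(-P) = -42*P)
a(v) - 1*(-4850) = -42*2 - 1*(-4850) = -84 + 4850 = 4766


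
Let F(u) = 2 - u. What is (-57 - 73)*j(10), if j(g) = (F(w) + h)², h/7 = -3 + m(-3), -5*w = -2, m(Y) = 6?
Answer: -331994/5 ≈ -66399.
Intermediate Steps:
w = ⅖ (w = -⅕*(-2) = ⅖ ≈ 0.40000)
h = 21 (h = 7*(-3 + 6) = 7*3 = 21)
j(g) = 12769/25 (j(g) = ((2 - 1*⅖) + 21)² = ((2 - ⅖) + 21)² = (8/5 + 21)² = (113/5)² = 12769/25)
(-57 - 73)*j(10) = (-57 - 73)*(12769/25) = -130*12769/25 = -331994/5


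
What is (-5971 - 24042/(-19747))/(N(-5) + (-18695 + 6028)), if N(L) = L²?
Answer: 117885295/249641574 ≈ 0.47222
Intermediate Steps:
(-5971 - 24042/(-19747))/(N(-5) + (-18695 + 6028)) = (-5971 - 24042/(-19747))/((-5)² + (-18695 + 6028)) = (-5971 - 24042*(-1/19747))/(25 - 12667) = (-5971 + 24042/19747)/(-12642) = -117885295/19747*(-1/12642) = 117885295/249641574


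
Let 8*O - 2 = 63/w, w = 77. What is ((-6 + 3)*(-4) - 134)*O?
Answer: -1891/44 ≈ -42.977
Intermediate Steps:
O = 31/88 (O = 1/4 + (63/77)/8 = 1/4 + (63*(1/77))/8 = 1/4 + (1/8)*(9/11) = 1/4 + 9/88 = 31/88 ≈ 0.35227)
((-6 + 3)*(-4) - 134)*O = ((-6 + 3)*(-4) - 134)*(31/88) = (-3*(-4) - 134)*(31/88) = (12 - 134)*(31/88) = -122*31/88 = -1891/44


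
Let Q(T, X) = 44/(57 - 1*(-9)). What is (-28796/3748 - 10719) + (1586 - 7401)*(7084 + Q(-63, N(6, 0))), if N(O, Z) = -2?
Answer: -115835866076/2811 ≈ -4.1208e+7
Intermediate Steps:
Q(T, X) = ⅔ (Q(T, X) = 44/(57 + 9) = 44/66 = 44*(1/66) = ⅔)
(-28796/3748 - 10719) + (1586 - 7401)*(7084 + Q(-63, N(6, 0))) = (-28796/3748 - 10719) + (1586 - 7401)*(7084 + ⅔) = (-28796*1/3748 - 10719) - 5815*21254/3 = (-7199/937 - 10719) - 123592010/3 = -10050902/937 - 123592010/3 = -115835866076/2811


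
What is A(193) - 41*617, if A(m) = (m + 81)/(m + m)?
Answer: -4882184/193 ≈ -25296.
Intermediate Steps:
A(m) = (81 + m)/(2*m) (A(m) = (81 + m)/((2*m)) = (81 + m)*(1/(2*m)) = (81 + m)/(2*m))
A(193) - 41*617 = (½)*(81 + 193)/193 - 41*617 = (½)*(1/193)*274 - 25297 = 137/193 - 25297 = -4882184/193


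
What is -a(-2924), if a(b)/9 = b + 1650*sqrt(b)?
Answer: 26316 - 29700*I*sqrt(731) ≈ 26316.0 - 8.03e+5*I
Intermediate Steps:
a(b) = 9*b + 14850*sqrt(b) (a(b) = 9*(b + 1650*sqrt(b)) = 9*b + 14850*sqrt(b))
-a(-2924) = -(9*(-2924) + 14850*sqrt(-2924)) = -(-26316 + 14850*(2*I*sqrt(731))) = -(-26316 + 29700*I*sqrt(731)) = 26316 - 29700*I*sqrt(731)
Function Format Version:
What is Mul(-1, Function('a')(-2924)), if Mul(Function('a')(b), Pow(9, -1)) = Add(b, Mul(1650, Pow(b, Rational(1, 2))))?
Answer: Add(26316, Mul(-29700, I, Pow(731, Rational(1, 2)))) ≈ Add(26316., Mul(-8.0300e+5, I))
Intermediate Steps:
Function('a')(b) = Add(Mul(9, b), Mul(14850, Pow(b, Rational(1, 2)))) (Function('a')(b) = Mul(9, Add(b, Mul(1650, Pow(b, Rational(1, 2))))) = Add(Mul(9, b), Mul(14850, Pow(b, Rational(1, 2)))))
Mul(-1, Function('a')(-2924)) = Mul(-1, Add(Mul(9, -2924), Mul(14850, Pow(-2924, Rational(1, 2))))) = Mul(-1, Add(-26316, Mul(14850, Mul(2, I, Pow(731, Rational(1, 2)))))) = Mul(-1, Add(-26316, Mul(29700, I, Pow(731, Rational(1, 2))))) = Add(26316, Mul(-29700, I, Pow(731, Rational(1, 2))))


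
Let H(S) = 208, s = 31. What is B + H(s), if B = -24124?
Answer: -23916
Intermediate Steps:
B + H(s) = -24124 + 208 = -23916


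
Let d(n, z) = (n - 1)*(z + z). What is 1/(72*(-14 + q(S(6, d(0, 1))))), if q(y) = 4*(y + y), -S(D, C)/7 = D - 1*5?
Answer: -1/5040 ≈ -0.00019841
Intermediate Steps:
d(n, z) = 2*z*(-1 + n) (d(n, z) = (-1 + n)*(2*z) = 2*z*(-1 + n))
S(D, C) = 35 - 7*D (S(D, C) = -7*(D - 1*5) = -7*(D - 5) = -7*(-5 + D) = 35 - 7*D)
q(y) = 8*y (q(y) = 4*(2*y) = 8*y)
1/(72*(-14 + q(S(6, d(0, 1))))) = 1/(72*(-14 + 8*(35 - 7*6))) = 1/(72*(-14 + 8*(35 - 42))) = 1/(72*(-14 + 8*(-7))) = 1/(72*(-14 - 56)) = 1/(72*(-70)) = 1/(-5040) = -1/5040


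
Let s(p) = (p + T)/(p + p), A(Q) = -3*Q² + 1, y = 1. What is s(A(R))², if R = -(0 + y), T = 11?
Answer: 81/16 ≈ 5.0625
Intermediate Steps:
R = -1 (R = -(0 + 1) = -1*1 = -1)
A(Q) = 1 - 3*Q²
s(p) = (11 + p)/(2*p) (s(p) = (p + 11)/(p + p) = (11 + p)/((2*p)) = (11 + p)*(1/(2*p)) = (11 + p)/(2*p))
s(A(R))² = ((11 + (1 - 3*(-1)²))/(2*(1 - 3*(-1)²)))² = ((11 + (1 - 3*1))/(2*(1 - 3*1)))² = ((11 + (1 - 3))/(2*(1 - 3)))² = ((½)*(11 - 2)/(-2))² = ((½)*(-½)*9)² = (-9/4)² = 81/16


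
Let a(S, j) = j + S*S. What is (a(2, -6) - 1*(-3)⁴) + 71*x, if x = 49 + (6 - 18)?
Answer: 2544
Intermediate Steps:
x = 37 (x = 49 - 12 = 37)
a(S, j) = j + S²
(a(2, -6) - 1*(-3)⁴) + 71*x = ((-6 + 2²) - 1*(-3)⁴) + 71*37 = ((-6 + 4) - 1*81) + 2627 = (-2 - 81) + 2627 = -83 + 2627 = 2544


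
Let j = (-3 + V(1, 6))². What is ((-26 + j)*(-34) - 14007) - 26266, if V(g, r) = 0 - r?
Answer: -42143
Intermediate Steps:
V(g, r) = -r
j = 81 (j = (-3 - 1*6)² = (-3 - 6)² = (-9)² = 81)
((-26 + j)*(-34) - 14007) - 26266 = ((-26 + 81)*(-34) - 14007) - 26266 = (55*(-34) - 14007) - 26266 = (-1870 - 14007) - 26266 = -15877 - 26266 = -42143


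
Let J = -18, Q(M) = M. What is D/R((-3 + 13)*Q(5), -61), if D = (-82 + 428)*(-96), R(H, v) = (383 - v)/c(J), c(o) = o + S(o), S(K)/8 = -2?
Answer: 94112/37 ≈ 2543.6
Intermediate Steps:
S(K) = -16 (S(K) = 8*(-2) = -16)
c(o) = -16 + o (c(o) = o - 16 = -16 + o)
R(H, v) = -383/34 + v/34 (R(H, v) = (383 - v)/(-16 - 18) = (383 - v)/(-34) = (383 - v)*(-1/34) = -383/34 + v/34)
D = -33216 (D = 346*(-96) = -33216)
D/R((-3 + 13)*Q(5), -61) = -33216/(-383/34 + (1/34)*(-61)) = -33216/(-383/34 - 61/34) = -33216/(-222/17) = -33216*(-17/222) = 94112/37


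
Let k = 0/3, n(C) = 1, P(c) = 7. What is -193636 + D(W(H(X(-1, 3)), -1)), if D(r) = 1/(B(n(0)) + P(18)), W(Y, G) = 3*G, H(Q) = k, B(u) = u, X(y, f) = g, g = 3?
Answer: -1549087/8 ≈ -1.9364e+5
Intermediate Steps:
X(y, f) = 3
k = 0 (k = 0*(1/3) = 0)
H(Q) = 0
D(r) = 1/8 (D(r) = 1/(1 + 7) = 1/8)
-193636 + D(W(H(X(-1, 3)), -1)) = -193636 + 1/8 = -1549087/8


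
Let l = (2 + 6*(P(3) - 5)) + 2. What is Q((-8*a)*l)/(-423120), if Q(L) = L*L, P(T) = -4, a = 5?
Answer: -50000/5289 ≈ -9.4536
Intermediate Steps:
l = -50 (l = (2 + 6*(-4 - 5)) + 2 = (2 + 6*(-9)) + 2 = (2 - 54) + 2 = -52 + 2 = -50)
Q(L) = L²
Q((-8*a)*l)/(-423120) = (-8*5*(-50))²/(-423120) = (-40*(-50))²*(-1/423120) = 2000²*(-1/423120) = 4000000*(-1/423120) = -50000/5289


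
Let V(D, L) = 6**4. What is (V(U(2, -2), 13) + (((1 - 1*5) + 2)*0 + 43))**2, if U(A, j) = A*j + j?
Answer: 1792921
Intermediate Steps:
U(A, j) = j + A*j
V(D, L) = 1296
(V(U(2, -2), 13) + (((1 - 1*5) + 2)*0 + 43))**2 = (1296 + (((1 - 1*5) + 2)*0 + 43))**2 = (1296 + (((1 - 5) + 2)*0 + 43))**2 = (1296 + ((-4 + 2)*0 + 43))**2 = (1296 + (-2*0 + 43))**2 = (1296 + (0 + 43))**2 = (1296 + 43)**2 = 1339**2 = 1792921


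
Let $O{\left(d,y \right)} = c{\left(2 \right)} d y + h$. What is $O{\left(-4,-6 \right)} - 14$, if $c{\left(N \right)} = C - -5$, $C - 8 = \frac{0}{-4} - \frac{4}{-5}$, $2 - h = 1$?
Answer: $\frac{1591}{5} \approx 318.2$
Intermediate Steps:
$h = 1$ ($h = 2 - 1 = 1$)
$C = \frac{44}{5}$ ($C = 8 + \left(\frac{0}{-4} - \frac{4}{-5}\right) = 8 + \left(0 \left(- \frac{1}{4}\right) - - \frac{4}{5}\right) = 8 + \left(0 + \frac{4}{5}\right) = 8 + \frac{4}{5} = \frac{44}{5} \approx 8.8$)
$c{\left(N \right)} = \frac{69}{5}$ ($c{\left(N \right)} = \frac{44}{5} - -5 = \frac{44}{5} + 5 = \frac{69}{5}$)
$O{\left(d,y \right)} = 1 + \frac{69 d y}{5}$ ($O{\left(d,y \right)} = \frac{69 d}{5} y + 1 = \frac{69 d y}{5} + 1 = 1 + \frac{69 d y}{5}$)
$O{\left(-4,-6 \right)} - 14 = \left(1 + \frac{69}{5} \left(-4\right) \left(-6\right)\right) - 14 = \left(1 + \frac{1656}{5}\right) - 14 = \frac{1661}{5} - 14 = \frac{1591}{5}$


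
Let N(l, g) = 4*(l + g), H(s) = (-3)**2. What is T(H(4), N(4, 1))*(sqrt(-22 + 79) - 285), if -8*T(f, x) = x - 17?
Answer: 855/8 - 3*sqrt(57)/8 ≈ 104.04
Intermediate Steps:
H(s) = 9
N(l, g) = 4*g + 4*l (N(l, g) = 4*(g + l) = 4*g + 4*l)
T(f, x) = 17/8 - x/8 (T(f, x) = -(x - 17)/8 = -(-17 + x)/8 = 17/8 - x/8)
T(H(4), N(4, 1))*(sqrt(-22 + 79) - 285) = (17/8 - (4*1 + 4*4)/8)*(sqrt(-22 + 79) - 285) = (17/8 - (4 + 16)/8)*(sqrt(57) - 285) = (17/8 - 1/8*20)*(-285 + sqrt(57)) = (17/8 - 5/2)*(-285 + sqrt(57)) = -3*(-285 + sqrt(57))/8 = 855/8 - 3*sqrt(57)/8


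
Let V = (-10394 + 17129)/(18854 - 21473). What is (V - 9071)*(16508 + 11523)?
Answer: -222039942068/873 ≈ -2.5434e+8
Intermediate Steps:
V = -2245/873 (V = 6735/(-2619) = 6735*(-1/2619) = -2245/873 ≈ -2.5716)
(V - 9071)*(16508 + 11523) = (-2245/873 - 9071)*(16508 + 11523) = -7921228/873*28031 = -222039942068/873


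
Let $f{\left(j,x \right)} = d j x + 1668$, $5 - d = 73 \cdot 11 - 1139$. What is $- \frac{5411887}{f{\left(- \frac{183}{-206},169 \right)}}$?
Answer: $- \frac{1114848722}{10889715} \approx -102.38$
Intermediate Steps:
$d = 341$ ($d = 5 - \left(73 \cdot 11 - 1139\right) = 5 - \left(803 - 1139\right) = 5 - -336 = 5 + 336 = 341$)
$f{\left(j,x \right)} = 1668 + 341 j x$ ($f{\left(j,x \right)} = 341 j x + 1668 = 1668 + 341 j x$)
$- \frac{5411887}{f{\left(- \frac{183}{-206},169 \right)}} = - \frac{5411887}{1668 + 341 \left(- \frac{183}{-206}\right) 169} = - \frac{5411887}{1668 + 341 \left(\left(-183\right) \left(- \frac{1}{206}\right)\right) 169} = - \frac{5411887}{1668 + 341 \cdot \frac{183}{206} \cdot 169} = - \frac{5411887}{1668 + \frac{10546107}{206}} = - \frac{5411887}{\frac{10889715}{206}} = \left(-5411887\right) \frac{206}{10889715} = - \frac{1114848722}{10889715}$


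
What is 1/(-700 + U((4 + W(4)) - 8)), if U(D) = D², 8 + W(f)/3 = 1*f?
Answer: -1/444 ≈ -0.0022523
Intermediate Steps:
W(f) = -24 + 3*f (W(f) = -24 + 3*(1*f) = -24 + 3*f)
1/(-700 + U((4 + W(4)) - 8)) = 1/(-700 + ((4 + (-24 + 3*4)) - 8)²) = 1/(-700 + ((4 + (-24 + 12)) - 8)²) = 1/(-700 + ((4 - 12) - 8)²) = 1/(-700 + (-8 - 8)²) = 1/(-700 + (-16)²) = 1/(-700 + 256) = 1/(-444) = -1/444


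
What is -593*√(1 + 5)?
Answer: -593*√6 ≈ -1452.5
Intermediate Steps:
-593*√(1 + 5) = -593*√6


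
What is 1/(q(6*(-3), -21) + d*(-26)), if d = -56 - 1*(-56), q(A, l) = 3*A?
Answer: -1/54 ≈ -0.018519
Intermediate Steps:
d = 0 (d = -56 + 56 = 0)
1/(q(6*(-3), -21) + d*(-26)) = 1/(3*(6*(-3)) + 0*(-26)) = 1/(3*(-18) + 0) = 1/(-54 + 0) = 1/(-54) = -1/54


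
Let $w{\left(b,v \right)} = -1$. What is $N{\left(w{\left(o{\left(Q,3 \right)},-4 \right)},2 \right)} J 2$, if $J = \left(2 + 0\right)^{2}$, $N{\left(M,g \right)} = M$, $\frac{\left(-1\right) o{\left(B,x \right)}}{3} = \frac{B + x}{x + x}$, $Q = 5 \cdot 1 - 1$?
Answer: $-8$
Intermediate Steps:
$Q = 4$ ($Q = 5 - 1 = 4$)
$o{\left(B,x \right)} = - \frac{3 \left(B + x\right)}{2 x}$ ($o{\left(B,x \right)} = - 3 \frac{B + x}{x + x} = - 3 \frac{B + x}{2 x} = - \frac{3 \left(B + x\right)}{2 x}$)
$J = 4$ ($J = 2^{2} = 4$)
$N{\left(w{\left(o{\left(Q,3 \right)},-4 \right)},2 \right)} J 2 = \left(-1\right) 4 \cdot 2 = \left(-4\right) 2 = -8$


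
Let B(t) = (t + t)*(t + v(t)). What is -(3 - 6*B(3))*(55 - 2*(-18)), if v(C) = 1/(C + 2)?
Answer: 51051/5 ≈ 10210.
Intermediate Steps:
v(C) = 1/(2 + C)
B(t) = 2*t*(t + 1/(2 + t)) (B(t) = (t + t)*(t + 1/(2 + t)) = (2*t)*(t + 1/(2 + t)) = 2*t*(t + 1/(2 + t)))
-(3 - 6*B(3))*(55 - 2*(-18)) = -(3 - 12*3*(1 + 3*(2 + 3))/(2 + 3))*(55 - 2*(-18)) = -(3 - 12*3*(1 + 3*5)/5)*(55 + 36) = -(3 - 12*3*(1 + 15)/5)*91 = -(3 - 12*3*16/5)*91 = -(3 - 6*96/5)*91 = -(3 - 576/5)*91 = -(-561)*91/5 = -1*(-51051/5) = 51051/5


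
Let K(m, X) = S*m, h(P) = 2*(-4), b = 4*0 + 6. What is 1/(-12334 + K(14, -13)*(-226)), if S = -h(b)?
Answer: -1/37646 ≈ -2.6563e-5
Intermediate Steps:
b = 6 (b = 0 + 6 = 6)
h(P) = -8
S = 8 (S = -1*(-8) = 8)
K(m, X) = 8*m
1/(-12334 + K(14, -13)*(-226)) = 1/(-12334 + (8*14)*(-226)) = 1/(-12334 + 112*(-226)) = 1/(-12334 - 25312) = 1/(-37646) = -1/37646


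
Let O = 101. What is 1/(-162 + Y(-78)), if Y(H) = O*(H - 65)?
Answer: -1/14605 ≈ -6.8470e-5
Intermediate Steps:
Y(H) = -6565 + 101*H (Y(H) = 101*(H - 65) = 101*(-65 + H) = -6565 + 101*H)
1/(-162 + Y(-78)) = 1/(-162 + (-6565 + 101*(-78))) = 1/(-162 + (-6565 - 7878)) = 1/(-162 - 14443) = 1/(-14605) = -1/14605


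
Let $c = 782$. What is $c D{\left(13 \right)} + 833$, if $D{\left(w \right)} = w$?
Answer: $10999$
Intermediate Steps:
$c D{\left(13 \right)} + 833 = 782 \cdot 13 + 833 = 10166 + 833 = 10999$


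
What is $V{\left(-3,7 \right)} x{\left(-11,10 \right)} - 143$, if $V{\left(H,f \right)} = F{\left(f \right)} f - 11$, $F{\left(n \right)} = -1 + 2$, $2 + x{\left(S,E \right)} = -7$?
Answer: $-107$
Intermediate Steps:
$x{\left(S,E \right)} = -9$ ($x{\left(S,E \right)} = -2 - 7 = -9$)
$F{\left(n \right)} = 1$
$V{\left(H,f \right)} = -11 + f$ ($V{\left(H,f \right)} = 1 f - 11 = f - 11 = -11 + f$)
$V{\left(-3,7 \right)} x{\left(-11,10 \right)} - 143 = \left(-11 + 7\right) \left(-9\right) - 143 = \left(-4\right) \left(-9\right) - 143 = 36 - 143 = -107$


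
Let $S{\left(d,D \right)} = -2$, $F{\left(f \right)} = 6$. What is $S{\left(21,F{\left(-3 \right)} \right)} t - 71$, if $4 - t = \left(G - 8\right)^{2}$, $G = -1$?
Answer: $83$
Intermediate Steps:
$t = -77$ ($t = 4 - \left(-1 - 8\right)^{2} = 4 - \left(-9\right)^{2} = 4 - 81 = -77$)
$S{\left(21,F{\left(-3 \right)} \right)} t - 71 = \left(-2\right) \left(-77\right) - 71 = 154 - 71 = 83$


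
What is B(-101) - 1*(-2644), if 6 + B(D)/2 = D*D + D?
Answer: 22832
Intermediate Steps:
B(D) = -12 + 2*D + 2*D**2 (B(D) = -12 + 2*(D*D + D) = -12 + 2*(D**2 + D) = -12 + 2*(D + D**2) = -12 + (2*D + 2*D**2) = -12 + 2*D + 2*D**2)
B(-101) - 1*(-2644) = (-12 + 2*(-101) + 2*(-101)**2) - 1*(-2644) = (-12 - 202 + 2*10201) + 2644 = (-12 - 202 + 20402) + 2644 = 20188 + 2644 = 22832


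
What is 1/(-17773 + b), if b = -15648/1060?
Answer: -265/4713757 ≈ -5.6218e-5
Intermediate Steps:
b = -3912/265 (b = -15648*1/1060 = -3912/265 ≈ -14.762)
1/(-17773 + b) = 1/(-17773 - 3912/265) = 1/(-4713757/265) = -265/4713757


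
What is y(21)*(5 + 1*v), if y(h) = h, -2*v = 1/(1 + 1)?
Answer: 399/4 ≈ 99.750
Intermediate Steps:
v = -¼ (v = -1/(2*(1 + 1)) = -½/2 = -½*½ = -¼ ≈ -0.25000)
y(21)*(5 + 1*v) = 21*(5 + 1*(-¼)) = 21*(5 - ¼) = 21*(19/4) = 399/4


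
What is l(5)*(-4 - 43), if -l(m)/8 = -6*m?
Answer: -11280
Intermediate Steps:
l(m) = 48*m (l(m) = -(-48)*m = 48*m)
l(5)*(-4 - 43) = (48*5)*(-4 - 43) = 240*(-47) = -11280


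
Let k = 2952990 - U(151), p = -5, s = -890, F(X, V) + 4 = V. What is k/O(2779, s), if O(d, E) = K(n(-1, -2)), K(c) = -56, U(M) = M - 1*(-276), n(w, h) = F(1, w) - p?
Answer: -2952563/56 ≈ -52724.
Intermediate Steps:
F(X, V) = -4 + V
n(w, h) = 1 + w (n(w, h) = (-4 + w) - 1*(-5) = (-4 + w) + 5 = 1 + w)
U(M) = 276 + M (U(M) = M + 276 = 276 + M)
O(d, E) = -56
k = 2952563 (k = 2952990 - (276 + 151) = 2952990 - 1*427 = 2952990 - 427 = 2952563)
k/O(2779, s) = 2952563/(-56) = 2952563*(-1/56) = -2952563/56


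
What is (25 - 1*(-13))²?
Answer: 1444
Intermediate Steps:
(25 - 1*(-13))² = (25 + 13)² = 38² = 1444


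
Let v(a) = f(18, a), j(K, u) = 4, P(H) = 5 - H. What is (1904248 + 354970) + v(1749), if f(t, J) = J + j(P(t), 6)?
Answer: 2260971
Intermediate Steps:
f(t, J) = 4 + J (f(t, J) = J + 4 = 4 + J)
v(a) = 4 + a
(1904248 + 354970) + v(1749) = (1904248 + 354970) + (4 + 1749) = 2259218 + 1753 = 2260971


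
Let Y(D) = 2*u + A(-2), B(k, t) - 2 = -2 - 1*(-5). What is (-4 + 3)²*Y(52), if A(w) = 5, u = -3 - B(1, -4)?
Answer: -11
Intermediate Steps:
B(k, t) = 5 (B(k, t) = 2 + (-2 - 1*(-5)) = 2 + (-2 + 5) = 2 + 3 = 5)
u = -8 (u = -3 - 1*5 = -3 - 5 = -8)
Y(D) = -11 (Y(D) = 2*(-8) + 5 = -16 + 5 = -11)
(-4 + 3)²*Y(52) = (-4 + 3)²*(-11) = (-1)²*(-11) = 1*(-11) = -11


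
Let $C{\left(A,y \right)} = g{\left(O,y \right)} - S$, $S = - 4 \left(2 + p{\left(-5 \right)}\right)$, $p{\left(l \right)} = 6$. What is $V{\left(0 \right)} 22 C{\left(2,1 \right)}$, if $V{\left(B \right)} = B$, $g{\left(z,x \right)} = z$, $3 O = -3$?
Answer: $0$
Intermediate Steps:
$O = -1$ ($O = \frac{1}{3} \left(-3\right) = -1$)
$S = -32$ ($S = - 4 \left(2 + 6\right) = \left(-4\right) 8 = -32$)
$C{\left(A,y \right)} = 31$ ($C{\left(A,y \right)} = -1 - -32 = -1 + 32 = 31$)
$V{\left(0 \right)} 22 C{\left(2,1 \right)} = 0 \cdot 22 \cdot 31 = 0 \cdot 31 = 0$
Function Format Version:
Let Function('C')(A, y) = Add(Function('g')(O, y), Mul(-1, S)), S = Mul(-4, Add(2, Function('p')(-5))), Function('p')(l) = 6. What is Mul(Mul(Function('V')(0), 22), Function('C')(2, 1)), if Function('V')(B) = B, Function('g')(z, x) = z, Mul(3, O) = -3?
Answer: 0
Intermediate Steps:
O = -1 (O = Mul(Rational(1, 3), -3) = -1)
S = -32 (S = Mul(-4, Add(2, 6)) = Mul(-4, 8) = -32)
Function('C')(A, y) = 31 (Function('C')(A, y) = Add(-1, Mul(-1, -32)) = Add(-1, 32) = 31)
Mul(Mul(Function('V')(0), 22), Function('C')(2, 1)) = Mul(Mul(0, 22), 31) = Mul(0, 31) = 0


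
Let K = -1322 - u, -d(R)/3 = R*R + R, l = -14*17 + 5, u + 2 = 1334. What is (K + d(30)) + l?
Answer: -5677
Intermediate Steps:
u = 1332 (u = -2 + 1334 = 1332)
l = -233 (l = -238 + 5 = -233)
d(R) = -3*R - 3*R² (d(R) = -3*(R*R + R) = -3*(R² + R) = -3*(R + R²) = -3*R - 3*R²)
K = -2654 (K = -1322 - 1*1332 = -1322 - 1332 = -2654)
(K + d(30)) + l = (-2654 - 3*30*(1 + 30)) - 233 = (-2654 - 3*30*31) - 233 = (-2654 - 2790) - 233 = -5444 - 233 = -5677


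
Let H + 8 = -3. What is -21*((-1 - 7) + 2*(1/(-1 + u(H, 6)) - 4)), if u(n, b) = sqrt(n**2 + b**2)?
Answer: 8729/26 - 7*sqrt(157)/26 ≈ 332.36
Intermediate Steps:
H = -11 (H = -8 - 3 = -11)
u(n, b) = sqrt(b**2 + n**2)
-21*((-1 - 7) + 2*(1/(-1 + u(H, 6)) - 4)) = -21*((-1 - 7) + 2*(1/(-1 + sqrt(6**2 + (-11)**2)) - 4)) = -21*(-8 + 2*(1/(-1 + sqrt(36 + 121)) - 4)) = -21*(-8 + 2*(1/(-1 + sqrt(157)) - 4)) = -21*(-8 + 2*(-4 + 1/(-1 + sqrt(157)))) = -21*(-8 + (-8 + 2/(-1 + sqrt(157)))) = -21*(-16 + 2/(-1 + sqrt(157))) = 336 - 42/(-1 + sqrt(157))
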